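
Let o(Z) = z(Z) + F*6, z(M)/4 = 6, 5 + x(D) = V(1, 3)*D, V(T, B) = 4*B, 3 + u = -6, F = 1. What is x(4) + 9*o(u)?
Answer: 313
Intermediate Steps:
u = -9 (u = -3 - 6 = -9)
x(D) = -5 + 12*D (x(D) = -5 + (4*3)*D = -5 + 12*D)
z(M) = 24 (z(M) = 4*6 = 24)
o(Z) = 30 (o(Z) = 24 + 1*6 = 24 + 6 = 30)
x(4) + 9*o(u) = (-5 + 12*4) + 9*30 = (-5 + 48) + 270 = 43 + 270 = 313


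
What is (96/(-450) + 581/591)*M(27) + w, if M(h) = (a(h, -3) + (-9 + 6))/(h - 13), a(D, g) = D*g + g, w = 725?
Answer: 49658933/68950 ≈ 720.22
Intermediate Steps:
a(D, g) = g + D*g
M(h) = (-6 - 3*h)/(-13 + h) (M(h) = (-3*(1 + h) + (-9 + 6))/(h - 13) = ((-3 - 3*h) - 3)/(-13 + h) = (-6 - 3*h)/(-13 + h))
(96/(-450) + 581/591)*M(27) + w = (96/(-450) + 581/591)*(3*(-2 - 1*27)/(-13 + 27)) + 725 = (96*(-1/450) + 581*(1/591))*(3*(-2 - 27)/14) + 725 = (-16/75 + 581/591)*(3*(1/14)*(-29)) + 725 = (3791/4925)*(-87/14) + 725 = -329817/68950 + 725 = 49658933/68950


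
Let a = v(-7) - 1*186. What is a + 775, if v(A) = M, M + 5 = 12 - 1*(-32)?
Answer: 628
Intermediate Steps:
M = 39 (M = -5 + (12 - 1*(-32)) = -5 + (12 + 32) = -5 + 44 = 39)
v(A) = 39
a = -147 (a = 39 - 1*186 = 39 - 186 = -147)
a + 775 = -147 + 775 = 628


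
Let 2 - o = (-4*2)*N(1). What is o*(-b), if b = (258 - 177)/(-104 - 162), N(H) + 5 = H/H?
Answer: -1215/133 ≈ -9.1353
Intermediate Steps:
N(H) = -4 (N(H) = -5 + H/H = -5 + 1 = -4)
b = -81/266 (b = 81/(-266) = 81*(-1/266) = -81/266 ≈ -0.30451)
o = -30 (o = 2 - (-4*2)*(-4) = 2 - (-8)*(-4) = 2 - 1*32 = 2 - 32 = -30)
o*(-b) = -(-30)*(-81)/266 = -30*81/266 = -1215/133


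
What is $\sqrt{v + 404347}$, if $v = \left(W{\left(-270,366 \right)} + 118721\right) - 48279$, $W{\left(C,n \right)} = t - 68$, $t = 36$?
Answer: $\sqrt{474757} \approx 689.03$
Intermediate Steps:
$W{\left(C,n \right)} = -32$ ($W{\left(C,n \right)} = 36 - 68 = -32$)
$v = 70410$ ($v = \left(-32 + 118721\right) - 48279 = 118689 - 48279 = 70410$)
$\sqrt{v + 404347} = \sqrt{70410 + 404347} = \sqrt{474757}$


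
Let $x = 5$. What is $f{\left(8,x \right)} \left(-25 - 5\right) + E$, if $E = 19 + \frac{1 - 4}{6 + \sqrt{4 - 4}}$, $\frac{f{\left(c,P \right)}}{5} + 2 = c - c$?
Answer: $\frac{637}{2} \approx 318.5$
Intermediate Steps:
$f{\left(c,P \right)} = -10$ ($f{\left(c,P \right)} = -10 + 5 \left(c - c\right) = -10 + 5 \cdot 0 = -10 + 0 = -10$)
$E = \frac{37}{2}$ ($E = 19 - \frac{3}{6 + \sqrt{0}} = 19 - \frac{3}{6 + 0} = 19 - \frac{3}{6} = 19 - \frac{1}{2} = \frac{37}{2} \approx 18.5$)
$f{\left(8,x \right)} \left(-25 - 5\right) + E = - 10 \left(-25 - 5\right) + \frac{37}{2} = \left(-10\right) \left(-30\right) + \frac{37}{2} = 300 + \frac{37}{2} = \frac{637}{2}$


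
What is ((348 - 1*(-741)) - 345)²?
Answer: 553536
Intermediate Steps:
((348 - 1*(-741)) - 345)² = ((348 + 741) - 345)² = (1089 - 345)² = 744² = 553536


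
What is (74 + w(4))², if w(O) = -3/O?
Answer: 85849/16 ≈ 5365.6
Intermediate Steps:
(74 + w(4))² = (74 - 3/4)² = (74 - 3*¼)² = (74 - ¾)² = (293/4)² = 85849/16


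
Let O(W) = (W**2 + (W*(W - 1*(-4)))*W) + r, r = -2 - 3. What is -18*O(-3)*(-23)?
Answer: 5382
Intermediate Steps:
r = -5
O(W) = -5 + W**2 + W**2*(4 + W) (O(W) = (W**2 + (W*(W - 1*(-4)))*W) - 5 = (W**2 + (W*(W + 4))*W) - 5 = (W**2 + (W*(4 + W))*W) - 5 = (W**2 + W**2*(4 + W)) - 5 = -5 + W**2 + W**2*(4 + W))
-18*O(-3)*(-23) = -18*(-5 + (-3)**3 + 5*(-3)**2)*(-23) = -18*(-5 - 27 + 5*9)*(-23) = -18*(-5 - 27 + 45)*(-23) = -18*13*(-23) = -234*(-23) = 5382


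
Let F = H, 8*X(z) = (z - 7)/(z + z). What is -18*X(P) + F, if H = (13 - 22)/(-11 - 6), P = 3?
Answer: 69/34 ≈ 2.0294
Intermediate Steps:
X(z) = (-7 + z)/(16*z) (X(z) = ((z - 7)/(z + z))/8 = ((-7 + z)/((2*z)))/8 = ((-7 + z)*(1/(2*z)))/8 = ((-7 + z)/(2*z))/8 = (-7 + z)/(16*z))
H = 9/17 (H = -9/(-17) = -9*(-1/17) = 9/17 ≈ 0.52941)
F = 9/17 ≈ 0.52941
-18*X(P) + F = -9*(-7 + 3)/(8*3) + 9/17 = -9*(-4)/(8*3) + 9/17 = -18*(-1/12) + 9/17 = 3/2 + 9/17 = 69/34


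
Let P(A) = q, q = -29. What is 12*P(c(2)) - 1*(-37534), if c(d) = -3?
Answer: 37186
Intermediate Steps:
P(A) = -29
12*P(c(2)) - 1*(-37534) = 12*(-29) - 1*(-37534) = -348 + 37534 = 37186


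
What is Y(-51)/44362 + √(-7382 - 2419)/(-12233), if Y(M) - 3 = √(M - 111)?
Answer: 3/44362 - 99*I/12233 + 9*I*√2/44362 ≈ 6.7625e-5 - 0.007806*I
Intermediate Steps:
Y(M) = 3 + √(-111 + M) (Y(M) = 3 + √(M - 111) = 3 + √(-111 + M))
Y(-51)/44362 + √(-7382 - 2419)/(-12233) = (3 + √(-111 - 51))/44362 + √(-7382 - 2419)/(-12233) = (3 + √(-162))*(1/44362) + √(-9801)*(-1/12233) = (3 + 9*I*√2)*(1/44362) + (99*I)*(-1/12233) = (3/44362 + 9*I*√2/44362) - 99*I/12233 = 3/44362 - 99*I/12233 + 9*I*√2/44362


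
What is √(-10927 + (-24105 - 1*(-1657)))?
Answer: 5*I*√1335 ≈ 182.69*I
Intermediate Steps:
√(-10927 + (-24105 - 1*(-1657))) = √(-10927 + (-24105 + 1657)) = √(-10927 - 22448) = √(-33375) = 5*I*√1335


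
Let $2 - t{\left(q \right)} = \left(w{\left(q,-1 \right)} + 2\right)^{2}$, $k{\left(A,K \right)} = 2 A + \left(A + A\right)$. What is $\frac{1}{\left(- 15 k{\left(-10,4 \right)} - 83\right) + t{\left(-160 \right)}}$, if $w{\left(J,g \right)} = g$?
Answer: $\frac{1}{518} \approx 0.0019305$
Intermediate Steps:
$k{\left(A,K \right)} = 4 A$ ($k{\left(A,K \right)} = 2 A + 2 A = 4 A$)
$t{\left(q \right)} = 1$ ($t{\left(q \right)} = 2 - \left(-1 + 2\right)^{2} = 2 - 1^{2} = 2 - 1 = 1$)
$\frac{1}{\left(- 15 k{\left(-10,4 \right)} - 83\right) + t{\left(-160 \right)}} = \frac{1}{\left(- 15 \cdot 4 \left(-10\right) - 83\right) + 1} = \frac{1}{\left(\left(-15\right) \left(-40\right) - 83\right) + 1} = \frac{1}{\left(600 - 83\right) + 1} = \frac{1}{517 + 1} = \frac{1}{518}$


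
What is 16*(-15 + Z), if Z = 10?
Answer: -80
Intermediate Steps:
16*(-15 + Z) = 16*(-15 + 10) = 16*(-5) = -80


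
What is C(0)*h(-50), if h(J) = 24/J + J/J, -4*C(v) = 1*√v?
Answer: 0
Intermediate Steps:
C(v) = -√v/4
h(J) = 1 + 24/J (h(J) = 24/J + 1 = 1 + 24/J)
C(0)*h(-50) = (-√0/4)*((24 - 50)/(-50)) = (-¼*0)*(-1/50*(-26)) = 0*(13/25) = 0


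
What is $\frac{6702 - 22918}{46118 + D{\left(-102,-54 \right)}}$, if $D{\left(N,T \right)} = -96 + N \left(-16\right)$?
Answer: $- \frac{8108}{23827} \approx -0.34029$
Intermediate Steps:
$D{\left(N,T \right)} = -96 - 16 N$
$\frac{6702 - 22918}{46118 + D{\left(-102,-54 \right)}} = \frac{6702 - 22918}{46118 - -1536} = - \frac{16216}{46118 + \left(-96 + 1632\right)} = - \frac{16216}{46118 + 1536} = - \frac{16216}{47654} = \left(-16216\right) \frac{1}{47654} = - \frac{8108}{23827}$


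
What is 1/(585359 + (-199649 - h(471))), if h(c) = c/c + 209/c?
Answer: 471/181668730 ≈ 2.5926e-6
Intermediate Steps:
h(c) = 1 + 209/c
1/(585359 + (-199649 - h(471))) = 1/(585359 + (-199649 - (209 + 471)/471)) = 1/(585359 + (-199649 - 680/471)) = 1/(585359 - 94035359/471) = 1/(181668730/471) = 471/181668730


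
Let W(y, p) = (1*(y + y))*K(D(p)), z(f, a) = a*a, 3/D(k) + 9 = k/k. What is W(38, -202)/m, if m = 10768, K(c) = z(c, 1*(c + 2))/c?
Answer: -3211/64608 ≈ -0.049700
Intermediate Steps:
D(k) = -3/8 (D(k) = 3/(-9 + k/k) = 3/(-9 + 1) = 3/(-8) = 3*(-⅛) = -3/8)
z(f, a) = a²
K(c) = (2 + c)²/c (K(c) = (1*(c + 2))²/c = (1*(2 + c))²/c = (2 + c)²/c)
W(y, p) = -169*y/12 (W(y, p) = (1*(y + y))*((2 - 3/8)²/(-3/8)) = (1*(2*y))*(-8*(13/8)²/3) = (2*y)*(-8/3*169/64) = (2*y)*(-169/24) = -169*y/12)
W(38, -202)/m = -169/12*38/10768 = -3211/6*1/10768 = -3211/64608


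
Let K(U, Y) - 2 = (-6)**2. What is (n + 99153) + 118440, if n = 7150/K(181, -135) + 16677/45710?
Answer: 189141074683/868490 ≈ 2.1778e+5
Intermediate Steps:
K(U, Y) = 38 (K(U, Y) = 2 + (-6)**2 = 2 + 36 = 38)
n = 163730113/868490 (n = 7150/38 + 16677/45710 = 7150*(1/38) + 16677*(1/45710) = 3575/19 + 16677/45710 = 163730113/868490 ≈ 188.52)
(n + 99153) + 118440 = (163730113/868490 + 99153) + 118440 = 86277119083/868490 + 118440 = 189141074683/868490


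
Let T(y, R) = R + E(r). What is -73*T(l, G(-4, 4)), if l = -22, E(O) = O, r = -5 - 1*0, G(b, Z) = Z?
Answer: 73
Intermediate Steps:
r = -5 (r = -5 + 0 = -5)
T(y, R) = -5 + R (T(y, R) = R - 5 = -5 + R)
-73*T(l, G(-4, 4)) = -73*(-5 + 4) = -73*(-1) = 73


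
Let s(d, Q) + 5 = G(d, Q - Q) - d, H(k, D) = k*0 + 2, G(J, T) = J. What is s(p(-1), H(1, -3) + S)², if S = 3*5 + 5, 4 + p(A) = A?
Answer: 25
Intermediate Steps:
p(A) = -4 + A
H(k, D) = 2 (H(k, D) = 0 + 2 = 2)
S = 20 (S = 15 + 5 = 20)
s(d, Q) = -5 (s(d, Q) = -5 + (d - d) = -5 + 0 = -5)
s(p(-1), H(1, -3) + S)² = (-5)² = 25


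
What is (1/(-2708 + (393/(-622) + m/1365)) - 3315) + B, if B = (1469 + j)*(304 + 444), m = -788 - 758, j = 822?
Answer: 3934960053988811/2300671297 ≈ 1.7104e+6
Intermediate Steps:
m = -1546
B = 1713668 (B = (1469 + 822)*(304 + 444) = 2291*748 = 1713668)
(1/(-2708 + (393/(-622) + m/1365)) - 3315) + B = (1/(-2708 + (393/(-622) - 1546/1365)) - 3315) + 1713668 = (1/(-2708 + (393*(-1/622) - 1546*1/1365)) - 3315) + 1713668 = (1/(-2708 + (-393/622 - 1546/1365)) - 3315) + 1713668 = (1/(-2708 - 1498057/849030) - 3315) + 1713668 = (1/(-2300671297/849030) - 3315) + 1713668 = (-849030/2300671297 - 3315) + 1713668 = -7626726198585/2300671297 + 1713668 = 3934960053988811/2300671297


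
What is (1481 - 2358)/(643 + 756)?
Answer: -877/1399 ≈ -0.62688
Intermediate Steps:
(1481 - 2358)/(643 + 756) = -877/1399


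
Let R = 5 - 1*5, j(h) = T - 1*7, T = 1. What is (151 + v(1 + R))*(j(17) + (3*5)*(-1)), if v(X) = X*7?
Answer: -3318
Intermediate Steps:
j(h) = -6 (j(h) = 1 - 1*7 = 1 - 7 = -6)
R = 0 (R = 5 - 5 = 0)
v(X) = 7*X
(151 + v(1 + R))*(j(17) + (3*5)*(-1)) = (151 + 7*(1 + 0))*(-6 + (3*5)*(-1)) = (151 + 7*1)*(-6 + 15*(-1)) = (151 + 7)*(-6 - 15) = 158*(-21) = -3318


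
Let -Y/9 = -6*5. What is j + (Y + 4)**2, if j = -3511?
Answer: 71565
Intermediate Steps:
Y = 270 (Y = -(-54)*5 = -9*(-30) = 270)
j + (Y + 4)**2 = -3511 + (270 + 4)**2 = -3511 + 274**2 = -3511 + 75076 = 71565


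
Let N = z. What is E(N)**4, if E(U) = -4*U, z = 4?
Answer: 65536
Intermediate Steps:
N = 4
E(N)**4 = (-4*4)**4 = (-16)**4 = 65536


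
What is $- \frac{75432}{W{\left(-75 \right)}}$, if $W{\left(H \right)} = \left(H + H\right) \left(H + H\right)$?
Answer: $- \frac{6286}{1875} \approx -3.3525$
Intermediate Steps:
$W{\left(H \right)} = 4 H^{2}$ ($W{\left(H \right)} = 2 H 2 H = 4 H^{2}$)
$- \frac{75432}{W{\left(-75 \right)}} = - \frac{75432}{4 \left(-75\right)^{2}} = - \frac{75432}{4 \cdot 5625} = - \frac{75432}{22500} = \left(-75432\right) \frac{1}{22500} = - \frac{6286}{1875}$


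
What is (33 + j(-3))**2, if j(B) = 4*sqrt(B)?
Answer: 1041 + 264*I*sqrt(3) ≈ 1041.0 + 457.26*I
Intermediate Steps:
(33 + j(-3))**2 = (33 + 4*sqrt(-3))**2 = (33 + 4*(I*sqrt(3)))**2 = (33 + 4*I*sqrt(3))**2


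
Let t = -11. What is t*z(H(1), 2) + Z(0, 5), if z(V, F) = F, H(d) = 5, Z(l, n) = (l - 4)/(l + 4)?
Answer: -23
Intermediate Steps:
Z(l, n) = (-4 + l)/(4 + l)
t*z(H(1), 2) + Z(0, 5) = -11*2 + (-4 + 0)/(4 + 0) = -22 - 4/4 = -22 + (¼)*(-4) = -22 - 1 = -23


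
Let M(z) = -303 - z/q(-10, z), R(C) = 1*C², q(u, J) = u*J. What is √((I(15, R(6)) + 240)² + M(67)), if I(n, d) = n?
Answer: √6472210/10 ≈ 254.41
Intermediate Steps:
q(u, J) = J*u
R(C) = C²
M(z) = -3029/10 (M(z) = -303 - z/(z*(-10)) = -303 - z/((-10*z)) = -303 - z*(-1/(10*z)) = -303 - 1*(-⅒) = -303 + ⅒ = -3029/10)
√((I(15, R(6)) + 240)² + M(67)) = √((15 + 240)² - 3029/10) = √(255² - 3029/10) = √(65025 - 3029/10) = √(647221/10) = √6472210/10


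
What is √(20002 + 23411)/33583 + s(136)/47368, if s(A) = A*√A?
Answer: √43413/33583 + 34*√34/5921 ≈ 0.039687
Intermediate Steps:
s(A) = A^(3/2)
√(20002 + 23411)/33583 + s(136)/47368 = √(20002 + 23411)/33583 + 136^(3/2)/47368 = √43413*(1/33583) + (272*√34)*(1/47368) = √43413/33583 + 34*√34/5921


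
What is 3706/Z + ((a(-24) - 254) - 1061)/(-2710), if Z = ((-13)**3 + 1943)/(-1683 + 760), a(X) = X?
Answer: 4635134543/344170 ≈ 13468.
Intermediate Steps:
Z = 254/923 (Z = (-2197 + 1943)/(-923) = -254*(-1/923) = 254/923 ≈ 0.27519)
3706/Z + ((a(-24) - 254) - 1061)/(-2710) = 3706/(254/923) + ((-24 - 254) - 1061)/(-2710) = 3706*(923/254) + (-278 - 1061)*(-1/2710) = 1710319/127 - 1339*(-1/2710) = 1710319/127 + 1339/2710 = 4635134543/344170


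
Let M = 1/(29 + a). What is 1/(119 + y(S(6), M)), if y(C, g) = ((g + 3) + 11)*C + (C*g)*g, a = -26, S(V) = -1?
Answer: 9/941 ≈ 0.0095643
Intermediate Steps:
M = ⅓ (M = 1/(29 - 26) = 1/3 = ⅓ ≈ 0.33333)
y(C, g) = C*g² + C*(14 + g) (y(C, g) = ((3 + g) + 11)*C + C*g² = (14 + g)*C + C*g² = C*(14 + g) + C*g² = C*g² + C*(14 + g))
1/(119 + y(S(6), M)) = 1/(119 - (14 + ⅓ + (⅓)²)) = 1/(119 - (14 + ⅓ + ⅑)) = 1/(119 - 1*130/9) = 1/(119 - 130/9) = 1/(941/9) = 9/941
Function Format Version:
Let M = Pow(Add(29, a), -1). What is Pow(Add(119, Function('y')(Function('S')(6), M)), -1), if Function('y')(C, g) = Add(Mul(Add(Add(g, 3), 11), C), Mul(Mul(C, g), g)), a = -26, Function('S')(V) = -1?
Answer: Rational(9, 941) ≈ 0.0095643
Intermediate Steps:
M = Rational(1, 3) (M = Pow(Add(29, -26), -1) = Pow(3, -1) = Rational(1, 3) ≈ 0.33333)
Function('y')(C, g) = Add(Mul(C, Pow(g, 2)), Mul(C, Add(14, g))) (Function('y')(C, g) = Add(Mul(Add(Add(3, g), 11), C), Mul(C, Pow(g, 2))) = Add(Mul(Add(14, g), C), Mul(C, Pow(g, 2))) = Add(Mul(C, Add(14, g)), Mul(C, Pow(g, 2))) = Add(Mul(C, Pow(g, 2)), Mul(C, Add(14, g))))
Pow(Add(119, Function('y')(Function('S')(6), M)), -1) = Pow(Add(119, Mul(-1, Add(14, Rational(1, 3), Pow(Rational(1, 3), 2)))), -1) = Pow(Add(119, Mul(-1, Add(14, Rational(1, 3), Rational(1, 9)))), -1) = Pow(Add(119, Mul(-1, Rational(130, 9))), -1) = Pow(Add(119, Rational(-130, 9)), -1) = Pow(Rational(941, 9), -1) = Rational(9, 941)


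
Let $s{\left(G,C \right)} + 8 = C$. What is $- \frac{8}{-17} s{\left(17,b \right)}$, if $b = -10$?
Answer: $- \frac{144}{17} \approx -8.4706$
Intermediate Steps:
$s{\left(G,C \right)} = -8 + C$
$- \frac{8}{-17} s{\left(17,b \right)} = - \frac{8}{-17} \left(-8 - 10\right) = \left(-8\right) \left(- \frac{1}{17}\right) \left(-18\right) = \frac{8}{17} \left(-18\right) = - \frac{144}{17}$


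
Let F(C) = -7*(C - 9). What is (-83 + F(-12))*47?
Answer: 3008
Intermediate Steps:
F(C) = 63 - 7*C (F(C) = -7*(-9 + C) = 63 - 7*C)
(-83 + F(-12))*47 = (-83 + (63 - 7*(-12)))*47 = (-83 + (63 + 84))*47 = (-83 + 147)*47 = 64*47 = 3008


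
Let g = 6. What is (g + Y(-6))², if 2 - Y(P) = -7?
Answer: 225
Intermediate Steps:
Y(P) = 9 (Y(P) = 2 - 1*(-7) = 2 + 7 = 9)
(g + Y(-6))² = (6 + 9)² = 15² = 225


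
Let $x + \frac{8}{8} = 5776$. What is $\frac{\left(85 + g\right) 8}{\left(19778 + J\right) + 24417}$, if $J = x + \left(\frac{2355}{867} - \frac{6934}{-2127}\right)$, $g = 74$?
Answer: $\frac{781902216}{30720382531} \approx 0.025452$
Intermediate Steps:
$x = 5775$ ($x = -1 + 5776 = 5775$)
$J = \frac{3553583446}{614703}$ ($J = 5775 + \left(\frac{2355}{867} - \frac{6934}{-2127}\right) = 5775 + \left(2355 \cdot \frac{1}{867} - - \frac{6934}{2127}\right) = 5775 + \left(\frac{785}{289} + \frac{6934}{2127}\right) = 5775 + \frac{3673621}{614703} = \frac{3553583446}{614703} \approx 5781.0$)
$\frac{\left(85 + g\right) 8}{\left(19778 + J\right) + 24417} = \frac{\left(85 + 74\right) 8}{\left(19778 + \frac{3553583446}{614703}\right) + 24417} = \frac{159 \cdot 8}{\frac{15711179380}{614703} + 24417} = \frac{1272}{\frac{30720382531}{614703}} = 1272 \cdot \frac{614703}{30720382531} = \frac{781902216}{30720382531}$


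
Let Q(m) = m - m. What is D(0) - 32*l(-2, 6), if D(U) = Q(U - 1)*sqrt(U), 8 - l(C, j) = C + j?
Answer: -128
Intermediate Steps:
Q(m) = 0
l(C, j) = 8 - C - j (l(C, j) = 8 - (C + j) = 8 + (-C - j) = 8 - C - j)
D(U) = 0 (D(U) = 0*sqrt(U) = 0)
D(0) - 32*l(-2, 6) = 0 - 32*(8 - 1*(-2) - 1*6) = 0 - 32*(8 + 2 - 6) = 0 - 32*4 = 0 - 128 = -128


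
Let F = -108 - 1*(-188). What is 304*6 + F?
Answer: 1904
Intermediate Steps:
F = 80 (F = -108 + 188 = 80)
304*6 + F = 304*6 + 80 = 1824 + 80 = 1904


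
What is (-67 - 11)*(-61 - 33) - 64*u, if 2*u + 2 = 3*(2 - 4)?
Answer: 7588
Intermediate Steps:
u = -4 (u = -1 + (3*(2 - 4))/2 = -1 + (3*(-2))/2 = -1 + (½)*(-6) = -1 - 3 = -4)
(-67 - 11)*(-61 - 33) - 64*u = (-67 - 11)*(-61 - 33) - 64*(-4) = -78*(-94) + 256 = 7332 + 256 = 7588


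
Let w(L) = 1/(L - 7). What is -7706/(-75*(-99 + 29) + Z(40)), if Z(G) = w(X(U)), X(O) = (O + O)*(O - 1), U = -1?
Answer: -23118/15749 ≈ -1.4679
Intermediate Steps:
X(O) = 2*O*(-1 + O) (X(O) = (2*O)*(-1 + O) = 2*O*(-1 + O))
w(L) = 1/(-7 + L)
Z(G) = -1/3 (Z(G) = 1/(-7 + 2*(-1)*(-1 - 1)) = 1/(-7 + 2*(-1)*(-2)) = 1/(-7 + 4) = 1/(-3) = -1/3)
-7706/(-75*(-99 + 29) + Z(40)) = -7706/(-75*(-99 + 29) - 1/3) = -7706/(-75*(-70) - 1/3) = -7706/(5250 - 1/3) = -7706/15749/3 = -7706*3/15749 = -23118/15749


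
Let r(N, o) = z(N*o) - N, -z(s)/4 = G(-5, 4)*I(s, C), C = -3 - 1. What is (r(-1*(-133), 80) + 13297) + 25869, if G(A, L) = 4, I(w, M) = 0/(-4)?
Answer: 39033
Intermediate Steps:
C = -4
I(w, M) = 0 (I(w, M) = 0*(-¼) = 0)
z(s) = 0 (z(s) = -16*0 = -4*0 = 0)
r(N, o) = -N (r(N, o) = 0 - N = -N)
(r(-1*(-133), 80) + 13297) + 25869 = (-(-1)*(-133) + 13297) + 25869 = (-1*133 + 13297) + 25869 = (-133 + 13297) + 25869 = 13164 + 25869 = 39033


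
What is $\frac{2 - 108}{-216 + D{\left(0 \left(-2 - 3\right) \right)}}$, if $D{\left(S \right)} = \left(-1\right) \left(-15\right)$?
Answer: $\frac{106}{201} \approx 0.52736$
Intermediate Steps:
$D{\left(S \right)} = 15$
$\frac{2 - 108}{-216 + D{\left(0 \left(-2 - 3\right) \right)}} = \frac{2 - 108}{-216 + 15} = - \frac{106}{-201} = \left(-106\right) \left(- \frac{1}{201}\right) = \frac{106}{201}$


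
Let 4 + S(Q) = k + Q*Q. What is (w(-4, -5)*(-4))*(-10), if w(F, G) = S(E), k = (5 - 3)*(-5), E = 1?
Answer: -520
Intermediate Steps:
k = -10 (k = 2*(-5) = -10)
S(Q) = -14 + Q² (S(Q) = -4 + (-10 + Q*Q) = -4 + (-10 + Q²) = -14 + Q²)
w(F, G) = -13 (w(F, G) = -14 + 1² = -14 + 1 = -13)
(w(-4, -5)*(-4))*(-10) = -13*(-4)*(-10) = 52*(-10) = -520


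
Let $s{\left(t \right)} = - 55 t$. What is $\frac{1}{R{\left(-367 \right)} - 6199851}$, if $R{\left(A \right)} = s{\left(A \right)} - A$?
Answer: $- \frac{1}{6179299} \approx -1.6183 \cdot 10^{-7}$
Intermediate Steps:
$R{\left(A \right)} = - 56 A$ ($R{\left(A \right)} = - 55 A - A = - 56 A$)
$\frac{1}{R{\left(-367 \right)} - 6199851} = \frac{1}{\left(-56\right) \left(-367\right) - 6199851} = \frac{1}{20552 - 6199851} = \frac{1}{-6179299} = - \frac{1}{6179299}$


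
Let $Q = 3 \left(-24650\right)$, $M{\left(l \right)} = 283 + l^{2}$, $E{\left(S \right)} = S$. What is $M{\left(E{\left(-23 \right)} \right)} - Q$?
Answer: $74762$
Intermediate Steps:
$Q = -73950$
$M{\left(E{\left(-23 \right)} \right)} - Q = \left(283 + \left(-23\right)^{2}\right) - -73950 = \left(283 + 529\right) + 73950 = 812 + 73950 = 74762$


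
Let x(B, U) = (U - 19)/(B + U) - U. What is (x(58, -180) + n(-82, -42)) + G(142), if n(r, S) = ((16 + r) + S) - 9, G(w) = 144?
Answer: 25453/122 ≈ 208.63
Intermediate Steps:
n(r, S) = 7 + S + r (n(r, S) = (16 + S + r) - 9 = 7 + S + r)
x(B, U) = -U + (-19 + U)/(B + U) (x(B, U) = (-19 + U)/(B + U) - U = -U + (-19 + U)/(B + U))
(x(58, -180) + n(-82, -42)) + G(142) = ((-19 - 180 - 1*(-180)**2 - 1*58*(-180))/(58 - 180) + (7 - 42 - 82)) + 144 = ((-19 - 180 - 1*32400 + 10440)/(-122) - 117) + 144 = (-(-19 - 180 - 32400 + 10440)/122 - 117) + 144 = (-1/122*(-22159) - 117) + 144 = (22159/122 - 117) + 144 = 7885/122 + 144 = 25453/122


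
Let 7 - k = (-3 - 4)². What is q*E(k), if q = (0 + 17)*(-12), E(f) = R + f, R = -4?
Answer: 9384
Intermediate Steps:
k = -42 (k = 7 - (-3 - 4)² = 7 - 1*(-7)² = 7 - 1*49 = 7 - 49 = -42)
E(f) = -4 + f
q = -204 (q = 17*(-12) = -204)
q*E(k) = -204*(-4 - 42) = -204*(-46) = 9384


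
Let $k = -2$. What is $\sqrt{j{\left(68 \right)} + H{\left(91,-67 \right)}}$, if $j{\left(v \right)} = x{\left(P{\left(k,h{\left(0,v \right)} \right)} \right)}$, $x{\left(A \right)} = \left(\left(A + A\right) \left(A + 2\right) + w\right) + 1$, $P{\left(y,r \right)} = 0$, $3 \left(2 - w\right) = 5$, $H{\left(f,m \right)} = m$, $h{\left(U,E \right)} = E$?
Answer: $\frac{i \sqrt{591}}{3} \approx 8.1035 i$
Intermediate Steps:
$w = \frac{1}{3}$ ($w = 2 - \frac{5}{3} = \frac{1}{3} \approx 0.33333$)
$x{\left(A \right)} = \frac{4}{3} + 2 A \left(2 + A\right)$ ($x{\left(A \right)} = \left(\left(A + A\right) \left(A + 2\right) + \frac{1}{3}\right) + 1 = \left(2 A \left(2 + A\right) + \frac{1}{3}\right) + 1 = \left(\frac{1}{3} + 2 A \left(2 + A\right)\right) + 1 = \frac{4}{3} + 2 A \left(2 + A\right)$)
$j{\left(v \right)} = \frac{4}{3}$ ($j{\left(v \right)} = \frac{4}{3} + 2 \cdot 0^{2} + 4 \cdot 0 = \frac{4}{3} + 2 \cdot 0 + 0 = \frac{4}{3} + 0 + 0 = \frac{4}{3}$)
$\sqrt{j{\left(68 \right)} + H{\left(91,-67 \right)}} = \sqrt{\frac{4}{3} - 67} = \sqrt{- \frac{197}{3}} = \frac{i \sqrt{591}}{3}$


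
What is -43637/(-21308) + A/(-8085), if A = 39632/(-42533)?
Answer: 2143815101563/1046768604420 ≈ 2.0480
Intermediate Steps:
A = -39632/42533 (A = 39632*(-1/42533) = -39632/42533 ≈ -0.93179)
-43637/(-21308) + A/(-8085) = -43637/(-21308) - 39632/42533/(-8085) = -43637*(-1/21308) - 39632/42533*(-1/8085) = 43637/21308 + 39632/343879305 = 2143815101563/1046768604420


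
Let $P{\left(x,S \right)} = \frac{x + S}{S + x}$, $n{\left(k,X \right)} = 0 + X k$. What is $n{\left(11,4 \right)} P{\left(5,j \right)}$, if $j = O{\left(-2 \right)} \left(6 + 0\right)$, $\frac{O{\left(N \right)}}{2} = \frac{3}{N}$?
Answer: $44$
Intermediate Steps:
$n{\left(k,X \right)} = X k$
$O{\left(N \right)} = \frac{6}{N}$ ($O{\left(N \right)} = 2 \frac{3}{N} = \frac{6}{N}$)
$j = -18$ ($j = \frac{6}{-2} \left(6 + 0\right) = 6 \left(- \frac{1}{2}\right) 6 = \left(-3\right) 6 = -18$)
$P{\left(x,S \right)} = 1$ ($P{\left(x,S \right)} = \frac{S + x}{S + x} = 1$)
$n{\left(11,4 \right)} P{\left(5,j \right)} = 4 \cdot 11 \cdot 1 = 44 \cdot 1 = 44$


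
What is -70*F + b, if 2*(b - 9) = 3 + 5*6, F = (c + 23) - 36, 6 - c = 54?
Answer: 8591/2 ≈ 4295.5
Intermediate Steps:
c = -48 (c = 6 - 1*54 = 6 - 54 = -48)
F = -61 (F = (-48 + 23) - 36 = -25 - 36 = -61)
b = 51/2 (b = 9 + (3 + 5*6)/2 = 9 + (3 + 30)/2 = 9 + (½)*33 = 9 + 33/2 = 51/2 ≈ 25.500)
-70*F + b = -70*(-61) + 51/2 = 4270 + 51/2 = 8591/2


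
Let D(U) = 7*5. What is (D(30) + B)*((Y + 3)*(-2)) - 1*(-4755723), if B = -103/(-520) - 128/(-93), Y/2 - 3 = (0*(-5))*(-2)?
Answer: 38325821163/8060 ≈ 4.7551e+6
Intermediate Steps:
Y = 6 (Y = 6 + 2*((0*(-5))*(-2)) = 6 + 2*(0*(-2)) = 6 + 2*0 = 6 + 0 = 6)
D(U) = 35
B = 76139/48360 (B = -103*(-1/520) - 128*(-1/93) = 103/520 + 128/93 = 76139/48360 ≈ 1.5744)
(D(30) + B)*((Y + 3)*(-2)) - 1*(-4755723) = (35 + 76139/48360)*((6 + 3)*(-2)) - 1*(-4755723) = 1768739*(9*(-2))/48360 + 4755723 = (1768739/48360)*(-18) + 4755723 = -5306217/8060 + 4755723 = 38325821163/8060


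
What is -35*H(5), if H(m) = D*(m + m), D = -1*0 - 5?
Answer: 1750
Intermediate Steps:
D = -5 (D = 0 - 5 = -5)
H(m) = -10*m (H(m) = -5*(m + m) = -10*m)
-35*H(5) = -(-350)*5 = -35*(-50) = 1750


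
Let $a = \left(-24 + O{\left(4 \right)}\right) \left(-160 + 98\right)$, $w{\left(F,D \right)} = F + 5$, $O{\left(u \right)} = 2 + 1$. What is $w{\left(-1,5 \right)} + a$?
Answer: $1306$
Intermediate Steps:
$O{\left(u \right)} = 3$
$w{\left(F,D \right)} = 5 + F$
$a = 1302$ ($a = \left(-24 + 3\right) \left(-160 + 98\right) = \left(-21\right) \left(-62\right) = 1302$)
$w{\left(-1,5 \right)} + a = \left(5 - 1\right) + 1302 = 4 + 1302 = 1306$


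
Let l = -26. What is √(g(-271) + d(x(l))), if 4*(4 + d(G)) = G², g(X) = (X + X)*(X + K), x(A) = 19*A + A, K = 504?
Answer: I*√58690 ≈ 242.26*I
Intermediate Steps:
x(A) = 20*A
g(X) = 2*X*(504 + X) (g(X) = (X + X)*(X + 504) = (2*X)*(504 + X) = 2*X*(504 + X))
d(G) = -4 + G²/4
√(g(-271) + d(x(l))) = √(2*(-271)*(504 - 271) + (-4 + (20*(-26))²/4)) = √(2*(-271)*233 + (-4 + (¼)*(-520)²)) = √(-126286 + (-4 + (¼)*270400)) = √(-126286 + (-4 + 67600)) = √(-126286 + 67596) = √(-58690) = I*√58690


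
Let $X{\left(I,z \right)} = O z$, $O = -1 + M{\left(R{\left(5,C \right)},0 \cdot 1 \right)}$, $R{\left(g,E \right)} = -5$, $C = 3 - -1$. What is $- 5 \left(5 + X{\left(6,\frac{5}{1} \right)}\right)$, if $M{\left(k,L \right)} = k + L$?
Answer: $125$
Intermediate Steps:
$C = 4$ ($C = 3 + 1 = 4$)
$M{\left(k,L \right)} = L + k$
$O = -6$ ($O = -1 + \left(0 \cdot 1 - 5\right) = -1 + \left(0 - 5\right) = -1 - 5 = -6$)
$X{\left(I,z \right)} = - 6 z$
$- 5 \left(5 + X{\left(6,\frac{5}{1} \right)}\right) = - 5 \left(5 - 6 \cdot \frac{5}{1}\right) = - 5 \left(5 - 6 \cdot 5 \cdot 1\right) = - 5 \left(5 - 30\right) = \left(-5\right) \left(-25\right) = 125$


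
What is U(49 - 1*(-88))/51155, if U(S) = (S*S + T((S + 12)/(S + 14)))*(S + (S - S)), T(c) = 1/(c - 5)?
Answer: 1558219231/30999930 ≈ 50.265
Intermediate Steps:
T(c) = 1/(-5 + c)
U(S) = S*(S² + 1/(-5 + (12 + S)/(14 + S))) (U(S) = (S*S + 1/(-5 + (S + 12)/(S + 14)))*(S + (S - S)) = (S² + 1/(-5 + (12 + S)/(14 + S)))*(S + 0) = (S² + 1/(-5 + (12 + S)/(14 + S)))*S = S*(S² + 1/(-5 + (12 + S)/(14 + S))))
U(49 - 1*(-88))/51155 = ((49 - 1*(-88))*(-14 - (49 - 1*(-88)) + 4*(49 - 1*(-88))³ + 58*(49 - 1*(-88))²)/(2*(29 + 2*(49 - 1*(-88)))))/51155 = ((49 + 88)*(-14 - (49 + 88) + 4*(49 + 88)³ + 58*(49 + 88)²)/(2*(29 + 2*(49 + 88))))*(1/51155) = ((½)*137*(-14 - 1*137 + 4*137³ + 58*137²)/(29 + 2*137))*(1/51155) = ((½)*137*(-14 - 137 + 4*2571353 + 58*18769)/(29 + 274))*(1/51155) = ((½)*137*(-14 - 137 + 10285412 + 1088602)/303)*(1/51155) = ((½)*137*(1/303)*11373863)*(1/51155) = (1558219231/606)*(1/51155) = 1558219231/30999930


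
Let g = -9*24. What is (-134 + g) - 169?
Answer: -519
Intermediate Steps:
g = -216
(-134 + g) - 169 = (-134 - 216) - 169 = -350 - 169 = -519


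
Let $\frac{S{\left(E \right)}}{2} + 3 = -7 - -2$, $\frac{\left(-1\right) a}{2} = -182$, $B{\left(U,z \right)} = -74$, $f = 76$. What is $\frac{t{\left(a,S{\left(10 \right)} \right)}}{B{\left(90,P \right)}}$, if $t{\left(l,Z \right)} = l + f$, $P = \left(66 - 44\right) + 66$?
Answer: $- \frac{220}{37} \approx -5.9459$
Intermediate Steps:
$P = 88$ ($P = 22 + 66 = 88$)
$a = 364$ ($a = \left(-2\right) \left(-182\right) = 364$)
$S{\left(E \right)} = -16$ ($S{\left(E \right)} = -6 + 2 \left(-7 - -2\right) = -6 + 2 \left(-7 + 2\right) = -6 + 2 \left(-5\right) = -6 - 10 = -16$)
$t{\left(l,Z \right)} = 76 + l$ ($t{\left(l,Z \right)} = l + 76 = 76 + l$)
$\frac{t{\left(a,S{\left(10 \right)} \right)}}{B{\left(90,P \right)}} = \frac{76 + 364}{-74} = 440 \left(- \frac{1}{74}\right) = - \frac{220}{37}$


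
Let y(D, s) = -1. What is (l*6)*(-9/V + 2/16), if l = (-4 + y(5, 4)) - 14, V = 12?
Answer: 285/4 ≈ 71.250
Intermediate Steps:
l = -19 (l = (-4 - 1) - 14 = -5 - 14 = -19)
(l*6)*(-9/V + 2/16) = (-19*6)*(-9/12 + 2/16) = -114*(-9*1/12 + 2*(1/16)) = -114*(-3/4 + 1/8) = -114*(-5/8) = 285/4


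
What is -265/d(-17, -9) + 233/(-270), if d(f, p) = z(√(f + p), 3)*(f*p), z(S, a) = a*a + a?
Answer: -9247/9180 ≈ -1.0073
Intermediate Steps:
z(S, a) = a + a² (z(S, a) = a² + a = a + a²)
d(f, p) = 12*f*p (d(f, p) = (3*(1 + 3))*(f*p) = (3*4)*(f*p) = 12*(f*p) = 12*f*p)
-265/d(-17, -9) + 233/(-270) = -265/(12*(-17)*(-9)) + 233/(-270) = -265/1836 + 233*(-1/270) = -265*1/1836 - 233/270 = -265/1836 - 233/270 = -9247/9180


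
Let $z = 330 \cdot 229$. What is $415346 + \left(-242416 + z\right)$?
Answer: $248500$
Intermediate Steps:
$z = 75570$
$415346 + \left(-242416 + z\right) = 415346 + \left(-242416 + 75570\right) = 415346 - 166846 = 248500$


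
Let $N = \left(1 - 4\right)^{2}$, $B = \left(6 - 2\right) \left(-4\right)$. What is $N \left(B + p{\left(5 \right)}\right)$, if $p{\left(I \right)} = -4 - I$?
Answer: $-225$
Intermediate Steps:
$B = -16$ ($B = 4 \left(-4\right) = -16$)
$N = 9$ ($N = \left(-3\right)^{2} = 9$)
$N \left(B + p{\left(5 \right)}\right) = 9 \left(-16 - 9\right) = 9 \left(-25\right) = -225$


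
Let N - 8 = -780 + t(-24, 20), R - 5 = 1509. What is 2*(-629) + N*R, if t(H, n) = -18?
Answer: -1197318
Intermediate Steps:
R = 1514 (R = 5 + 1509 = 1514)
N = -790 (N = 8 + (-780 - 18) = 8 - 798 = -790)
2*(-629) + N*R = 2*(-629) - 790*1514 = -1258 - 1196060 = -1197318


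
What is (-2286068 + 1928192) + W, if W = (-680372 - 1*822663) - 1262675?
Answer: -3123586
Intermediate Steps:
W = -2765710 (W = (-680372 - 822663) - 1262675 = -1503035 - 1262675 = -2765710)
(-2286068 + 1928192) + W = (-2286068 + 1928192) - 2765710 = -357876 - 2765710 = -3123586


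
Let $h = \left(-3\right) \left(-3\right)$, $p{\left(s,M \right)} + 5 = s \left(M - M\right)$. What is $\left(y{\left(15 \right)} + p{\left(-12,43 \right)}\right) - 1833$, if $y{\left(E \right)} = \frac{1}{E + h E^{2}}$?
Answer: $- \frac{3749519}{2040} \approx -1838.0$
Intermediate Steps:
$p{\left(s,M \right)} = -5$ ($p{\left(s,M \right)} = -5 + s \left(M - M\right) = -5 + s 0 = -5 + 0 = -5$)
$h = 9$
$y{\left(E \right)} = \frac{1}{E + 9 E^{2}}$
$\left(y{\left(15 \right)} + p{\left(-12,43 \right)}\right) - 1833 = \left(\frac{1}{15 \left(1 + 9 \cdot 15\right)} - 5\right) - 1833 = \left(\frac{1}{15 \left(1 + 135\right)} - 5\right) - 1833 = \left(\frac{1}{15 \cdot 136} - 5\right) - 1833 = \left(\frac{1}{15} \cdot \frac{1}{136} - 5\right) - 1833 = \left(\frac{1}{2040} - 5\right) - 1833 = - \frac{10199}{2040} - 1833 = - \frac{3749519}{2040}$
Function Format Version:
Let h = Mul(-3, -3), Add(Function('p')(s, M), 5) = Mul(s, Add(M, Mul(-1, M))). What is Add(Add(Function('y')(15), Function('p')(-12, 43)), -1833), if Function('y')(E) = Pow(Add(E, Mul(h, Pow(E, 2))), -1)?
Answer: Rational(-3749519, 2040) ≈ -1838.0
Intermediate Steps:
Function('p')(s, M) = -5 (Function('p')(s, M) = Add(-5, Mul(s, Add(M, Mul(-1, M)))) = Add(-5, Mul(s, 0)) = Add(-5, 0) = -5)
h = 9
Function('y')(E) = Pow(Add(E, Mul(9, Pow(E, 2))), -1)
Add(Add(Function('y')(15), Function('p')(-12, 43)), -1833) = Add(Add(Mul(Pow(15, -1), Pow(Add(1, Mul(9, 15)), -1)), -5), -1833) = Add(Add(Mul(Rational(1, 15), Pow(Add(1, 135), -1)), -5), -1833) = Add(Add(Mul(Rational(1, 15), Pow(136, -1)), -5), -1833) = Add(Add(Mul(Rational(1, 15), Rational(1, 136)), -5), -1833) = Add(Add(Rational(1, 2040), -5), -1833) = Add(Rational(-10199, 2040), -1833) = Rational(-3749519, 2040)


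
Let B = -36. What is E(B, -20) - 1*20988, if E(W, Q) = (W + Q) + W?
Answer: -21080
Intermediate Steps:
E(W, Q) = Q + 2*W (E(W, Q) = (Q + W) + W = Q + 2*W)
E(B, -20) - 1*20988 = (-20 + 2*(-36)) - 1*20988 = (-20 - 72) - 20988 = -92 - 20988 = -21080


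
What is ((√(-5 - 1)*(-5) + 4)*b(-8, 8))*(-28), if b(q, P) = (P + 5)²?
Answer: -18928 + 23660*I*√6 ≈ -18928.0 + 57955.0*I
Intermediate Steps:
b(q, P) = (5 + P)²
((√(-5 - 1)*(-5) + 4)*b(-8, 8))*(-28) = ((√(-5 - 1)*(-5) + 4)*(5 + 8)²)*(-28) = ((√(-6)*(-5) + 4)*13²)*(-28) = (((I*√6)*(-5) + 4)*169)*(-28) = ((-5*I*√6 + 4)*169)*(-28) = ((4 - 5*I*√6)*169)*(-28) = (676 - 845*I*√6)*(-28) = -18928 + 23660*I*√6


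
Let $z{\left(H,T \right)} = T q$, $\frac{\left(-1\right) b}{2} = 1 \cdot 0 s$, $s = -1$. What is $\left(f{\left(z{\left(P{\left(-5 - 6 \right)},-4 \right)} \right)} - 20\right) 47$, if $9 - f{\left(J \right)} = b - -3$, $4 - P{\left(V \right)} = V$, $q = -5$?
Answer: $-658$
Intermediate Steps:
$b = 0$ ($b = - 2 \cdot 1 \cdot 0 \left(-1\right) = - 2 \cdot 0 \left(-1\right) = \left(-2\right) 0 = 0$)
$P{\left(V \right)} = 4 - V$
$z{\left(H,T \right)} = - 5 T$ ($z{\left(H,T \right)} = T \left(-5\right) = - 5 T$)
$f{\left(J \right)} = 6$ ($f{\left(J \right)} = 9 - \left(0 - -3\right) = 9 - \left(0 + 3\right) = 9 - 3 = 6$)
$\left(f{\left(z{\left(P{\left(-5 - 6 \right)},-4 \right)} \right)} - 20\right) 47 = \left(6 - 20\right) 47 = \left(-14\right) 47 = -658$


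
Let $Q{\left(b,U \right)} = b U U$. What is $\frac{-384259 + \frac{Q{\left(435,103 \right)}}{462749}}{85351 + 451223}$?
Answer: $- \frac{88905426538}{124149540963} \approx -0.71612$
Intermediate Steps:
$Q{\left(b,U \right)} = b U^{2}$ ($Q{\left(b,U \right)} = U b U = b U^{2}$)
$\frac{-384259 + \frac{Q{\left(435,103 \right)}}{462749}}{85351 + 451223} = \frac{-384259 + \frac{435 \cdot 103^{2}}{462749}}{85351 + 451223} = \frac{-384259 + 435 \cdot 10609 \cdot \frac{1}{462749}}{536574} = \left(-384259 + 4614915 \cdot \frac{1}{462749}\right) \frac{1}{536574} = \left(-384259 + \frac{4614915}{462749}\right) \frac{1}{536574} = \left(- \frac{177810853076}{462749}\right) \frac{1}{536574} = - \frac{88905426538}{124149540963}$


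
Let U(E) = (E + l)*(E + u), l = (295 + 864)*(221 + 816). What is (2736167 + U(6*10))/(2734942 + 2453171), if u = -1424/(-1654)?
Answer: 20919668395/1430189817 ≈ 14.627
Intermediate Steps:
u = 712/827 (u = -1424*(-1/1654) = 712/827 ≈ 0.86094)
l = 1201883 (l = 1159*1037 = 1201883)
U(E) = (1201883 + E)*(712/827 + E) (U(E) = (E + 1201883)*(E + 712/827) = (1201883 + E)*(712/827 + E))
(2736167 + U(6*10))/(2734942 + 2453171) = (2736167 + (855740696/827 + (6*10)² + 993957953*(6*10)/827))/(2734942 + 2453171) = (2736167 + (855740696/827 + 60² + (993957953/827)*60))/5188113 = (2736167 + (855740696/827 + 3600 + 59637477180/827))*(1/5188113) = (2736167 + 60496195076/827)*(1/5188113) = (62759005185/827)*(1/5188113) = 20919668395/1430189817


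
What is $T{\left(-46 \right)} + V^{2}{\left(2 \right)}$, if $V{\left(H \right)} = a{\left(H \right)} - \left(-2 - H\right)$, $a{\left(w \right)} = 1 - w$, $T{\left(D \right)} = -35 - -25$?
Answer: $-1$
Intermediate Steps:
$T{\left(D \right)} = -10$ ($T{\left(D \right)} = -35 + 25 = -10$)
$V{\left(H \right)} = 3$ ($V{\left(H \right)} = \left(1 - H\right) - \left(-2 - H\right) = \left(1 - H\right) + \left(2 + H\right) = 3$)
$T{\left(-46 \right)} + V^{2}{\left(2 \right)} = -10 + 3^{2} = -10 + 9 = -1$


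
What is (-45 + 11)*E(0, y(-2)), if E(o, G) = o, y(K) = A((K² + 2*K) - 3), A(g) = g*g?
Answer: 0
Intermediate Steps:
A(g) = g²
y(K) = (-3 + K² + 2*K)² (y(K) = ((K² + 2*K) - 3)² = (-3 + K² + 2*K)²)
(-45 + 11)*E(0, y(-2)) = (-45 + 11)*0 = -34*0 = 0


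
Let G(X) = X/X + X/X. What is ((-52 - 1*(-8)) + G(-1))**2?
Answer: 1764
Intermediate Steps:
G(X) = 2 (G(X) = 1 + 1 = 2)
((-52 - 1*(-8)) + G(-1))**2 = ((-52 - 1*(-8)) + 2)**2 = ((-52 + 8) + 2)**2 = (-44 + 2)**2 = (-42)**2 = 1764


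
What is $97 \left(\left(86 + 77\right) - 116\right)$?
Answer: $4559$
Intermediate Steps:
$97 \left(\left(86 + 77\right) - 116\right) = 97 \left(163 - 116\right) = 97 \cdot 47 = 4559$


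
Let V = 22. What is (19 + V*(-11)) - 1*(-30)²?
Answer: -1123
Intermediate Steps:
(19 + V*(-11)) - 1*(-30)² = (19 + 22*(-11)) - 1*(-30)² = (19 - 242) - 1*900 = -223 - 900 = -1123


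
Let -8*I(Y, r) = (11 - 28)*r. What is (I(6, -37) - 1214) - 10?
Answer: -10421/8 ≈ -1302.6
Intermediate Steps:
I(Y, r) = 17*r/8 (I(Y, r) = -(11 - 28)*r/8 = -(-17)*r/8 = 17*r/8)
(I(6, -37) - 1214) - 10 = ((17/8)*(-37) - 1214) - 10 = (-629/8 - 1214) - 10 = -10341/8 - 10 = -10421/8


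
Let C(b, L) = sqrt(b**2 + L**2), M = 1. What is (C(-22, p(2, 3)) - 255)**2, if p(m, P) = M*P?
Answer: (255 - sqrt(493))**2 ≈ 54194.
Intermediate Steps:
p(m, P) = P (p(m, P) = 1*P = P)
C(b, L) = sqrt(L**2 + b**2)
(C(-22, p(2, 3)) - 255)**2 = (sqrt(3**2 + (-22)**2) - 255)**2 = (sqrt(9 + 484) - 255)**2 = (sqrt(493) - 255)**2 = (-255 + sqrt(493))**2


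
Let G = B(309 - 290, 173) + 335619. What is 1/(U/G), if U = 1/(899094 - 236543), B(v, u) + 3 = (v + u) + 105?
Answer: 222559494063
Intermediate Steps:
B(v, u) = 102 + u + v (B(v, u) = -3 + ((v + u) + 105) = -3 + ((u + v) + 105) = -3 + (105 + u + v) = 102 + u + v)
G = 335913 (G = (102 + 173 + (309 - 290)) + 335619 = (102 + 173 + 19) + 335619 = 294 + 335619 = 335913)
U = 1/662551 ≈ 1.5093e-6
1/(U/G) = 1/((1/662551)/335913) = 1/((1/662551)*(1/335913)) = 1/(1/222559494063) = 222559494063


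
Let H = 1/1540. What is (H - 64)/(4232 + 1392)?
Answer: -98559/8660960 ≈ -0.011380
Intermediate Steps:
H = 1/1540 ≈ 0.00064935
(H - 64)/(4232 + 1392) = (1/1540 - 64)/(4232 + 1392) = -98559/1540/5624 = -98559/1540*1/5624 = -98559/8660960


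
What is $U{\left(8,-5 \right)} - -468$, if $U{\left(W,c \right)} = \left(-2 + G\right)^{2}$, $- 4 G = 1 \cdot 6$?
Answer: $\frac{1921}{4} \approx 480.25$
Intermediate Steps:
$G = - \frac{3}{2}$ ($G = - \frac{1 \cdot 6}{4} = \left(- \frac{1}{4}\right) 6 = - \frac{3}{2} \approx -1.5$)
$U{\left(W,c \right)} = \frac{49}{4}$ ($U{\left(W,c \right)} = \left(-2 - \frac{3}{2}\right)^{2} = \left(- \frac{7}{2}\right)^{2} = \frac{49}{4}$)
$U{\left(8,-5 \right)} - -468 = \frac{49}{4} - -468 = \frac{49}{4} + 468 = \frac{1921}{4}$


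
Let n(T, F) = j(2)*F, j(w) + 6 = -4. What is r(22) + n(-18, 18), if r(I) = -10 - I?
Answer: -212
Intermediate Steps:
j(w) = -10 (j(w) = -6 - 4 = -10)
n(T, F) = -10*F
r(22) + n(-18, 18) = (-10 - 1*22) - 10*18 = (-10 - 22) - 180 = -32 - 180 = -212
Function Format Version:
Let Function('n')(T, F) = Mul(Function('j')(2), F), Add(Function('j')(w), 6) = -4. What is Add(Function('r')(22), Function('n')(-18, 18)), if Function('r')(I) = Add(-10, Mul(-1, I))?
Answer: -212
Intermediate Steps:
Function('j')(w) = -10 (Function('j')(w) = Add(-6, -4) = -10)
Function('n')(T, F) = Mul(-10, F)
Add(Function('r')(22), Function('n')(-18, 18)) = Add(Add(-10, Mul(-1, 22)), Mul(-10, 18)) = Add(Add(-10, -22), -180) = Add(-32, -180) = -212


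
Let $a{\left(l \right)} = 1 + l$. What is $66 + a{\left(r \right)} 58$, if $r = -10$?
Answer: $-456$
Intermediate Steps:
$66 + a{\left(r \right)} 58 = 66 + \left(1 - 10\right) 58 = 66 - 522 = -456$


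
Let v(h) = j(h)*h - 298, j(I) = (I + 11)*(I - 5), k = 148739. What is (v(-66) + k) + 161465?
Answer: 52176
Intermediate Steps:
j(I) = (-5 + I)*(11 + I) (j(I) = (11 + I)*(-5 + I) = (-5 + I)*(11 + I))
v(h) = -298 + h*(-55 + h**2 + 6*h) (v(h) = (-55 + h**2 + 6*h)*h - 298 = h*(-55 + h**2 + 6*h) - 298 = -298 + h*(-55 + h**2 + 6*h))
(v(-66) + k) + 161465 = ((-298 - 66*(-55 + (-66)**2 + 6*(-66))) + 148739) + 161465 = ((-298 - 66*(-55 + 4356 - 396)) + 148739) + 161465 = ((-298 - 66*3905) + 148739) + 161465 = ((-298 - 257730) + 148739) + 161465 = (-258028 + 148739) + 161465 = -109289 + 161465 = 52176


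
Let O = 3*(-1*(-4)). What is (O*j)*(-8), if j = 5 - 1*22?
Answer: 1632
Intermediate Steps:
j = -17 (j = 5 - 22 = -17)
O = 12 (O = 3*4 = 12)
(O*j)*(-8) = (12*(-17))*(-8) = -204*(-8) = 1632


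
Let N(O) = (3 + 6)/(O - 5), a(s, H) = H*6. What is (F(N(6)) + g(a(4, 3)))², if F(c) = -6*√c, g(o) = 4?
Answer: 196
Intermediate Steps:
a(s, H) = 6*H
N(O) = 9/(-5 + O)
(F(N(6)) + g(a(4, 3)))² = (-6*3/√(-5 + 6) + 4)² = (-6*√9 + 4)² = (-6*3 + 4)² = (-18 + 4)² = (-14)² = 196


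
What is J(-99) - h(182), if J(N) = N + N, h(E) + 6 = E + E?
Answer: -556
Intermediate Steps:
h(E) = -6 + 2*E (h(E) = -6 + (E + E) = -6 + 2*E)
J(N) = 2*N
J(-99) - h(182) = 2*(-99) - (-6 + 2*182) = -198 - (-6 + 364) = -198 - 1*358 = -198 - 358 = -556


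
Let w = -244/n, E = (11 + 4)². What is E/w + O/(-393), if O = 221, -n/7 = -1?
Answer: -672899/95892 ≈ -7.0173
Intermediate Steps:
n = 7 (n = -7*(-1) = 7)
E = 225 (E = 15² = 225)
w = -244/7 ≈ -34.857
E/w + O/(-393) = 225/(-244/7) + 221/(-393) = 225*(-7/244) + 221*(-1/393) = -1575/244 - 221/393 = -672899/95892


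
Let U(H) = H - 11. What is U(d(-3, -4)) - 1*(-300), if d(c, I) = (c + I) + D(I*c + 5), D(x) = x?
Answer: 299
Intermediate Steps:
d(c, I) = 5 + I + c + I*c (d(c, I) = (c + I) + (I*c + 5) = (I + c) + (5 + I*c) = 5 + I + c + I*c)
U(H) = -11 + H
U(d(-3, -4)) - 1*(-300) = (-11 + (5 - 4 - 3 - 4*(-3))) - 1*(-300) = (-11 + (5 - 4 - 3 + 12)) + 300 = (-11 + 10) + 300 = -1 + 300 = 299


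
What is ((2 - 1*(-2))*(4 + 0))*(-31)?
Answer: -496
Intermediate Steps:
((2 - 1*(-2))*(4 + 0))*(-31) = ((2 + 2)*4)*(-31) = (4*4)*(-31) = 16*(-31) = -496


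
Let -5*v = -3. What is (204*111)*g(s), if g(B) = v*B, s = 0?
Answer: 0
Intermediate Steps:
v = ⅗ (v = -⅕*(-3) = ⅗ ≈ 0.60000)
g(B) = 3*B/5
(204*111)*g(s) = (204*111)*((⅗)*0) = 22644*0 = 0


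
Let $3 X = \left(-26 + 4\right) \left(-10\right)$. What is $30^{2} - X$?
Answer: $\frac{2480}{3} \approx 826.67$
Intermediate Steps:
$X = \frac{220}{3}$ ($X = \frac{\left(-26 + 4\right) \left(-10\right)}{3} = \frac{\left(-22\right) \left(-10\right)}{3} = \frac{1}{3} \cdot 220 = \frac{220}{3} \approx 73.333$)
$30^{2} - X = 30^{2} - \frac{220}{3} = 900 - \frac{220}{3} = \frac{2480}{3}$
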